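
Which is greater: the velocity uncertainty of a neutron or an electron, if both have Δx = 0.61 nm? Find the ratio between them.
The electron has the larger minimum velocity uncertainty, by a ratio of 1838.7.

For both particles, Δp_min = ℏ/(2Δx) = 8.644e-26 kg·m/s (same for both).

The velocity uncertainty is Δv = Δp/m:
- neutron: Δv = 8.644e-26 / 1.675e-27 = 5.161e+01 m/s = 51.608 m/s
- electron: Δv = 8.644e-26 / 9.109e-31 = 9.489e+04 m/s = 94.892 km/s

Ratio: 9.489e+04 / 5.161e+01 = 1838.7

The lighter particle has larger velocity uncertainty because Δv ∝ 1/m.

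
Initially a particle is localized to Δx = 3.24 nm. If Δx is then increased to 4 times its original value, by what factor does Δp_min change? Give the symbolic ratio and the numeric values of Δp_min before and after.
Original Δp_min = 1.627 × 10^-26 kg·m/s; new Δp'_min = 4.069 × 10^-27 kg·m/s; ratio Δp'_min/Δp_min = 1/4.

From the uncertainty principle ΔxΔp ≥ ℏ/2, the minimum momentum uncertainty is Δp_min = ℏ/(2Δx).

Original (Δx = 3.24 nm = 3.240e-09 m):
Δp_min = (1.055e-34 J·s)/(2 × 3.240e-09 m) = 1.627e-26 kg·m/s

When Δx → 4Δx:
Δp'_min = ℏ/(2 × 4Δx) = (1/4) × ℏ/(2Δx) = (1/4) × Δp_min
Δp'_min = 1/4 × 1.627e-26 kg·m/s = 4.069e-27 kg·m/s

Since Δp_min ∝ 1/Δx, when Δx is increased to 4 times its original value, Δp_min decreases to 1/4 of its original value.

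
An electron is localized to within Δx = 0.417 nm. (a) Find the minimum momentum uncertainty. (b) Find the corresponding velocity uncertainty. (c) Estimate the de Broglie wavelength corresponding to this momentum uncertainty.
(a) Δp_min = 1.264 × 10^-25 kg·m/s
(b) Δv_min = 138.810 km/s
(c) λ_dB = 5.240 nm

Step-by-step:

(a) From the uncertainty principle:
Δp_min = ℏ/(2Δx) = (1.055e-34 J·s)/(2 × 4.170e-10 m) = 1.264e-25 kg·m/s

(b) The velocity uncertainty:
Δv = Δp/m = (1.264e-25 kg·m/s)/(9.109e-31 kg) = 1.388e+05 m/s = 138.810 km/s

(c) The de Broglie wavelength for this momentum:
λ = h/p = (6.626e-34 J·s)/(1.264e-25 kg·m/s) = 5.240e-09 m = 5.240 nm

Note: The de Broglie wavelength is comparable to the localization size, as expected from wave-particle duality.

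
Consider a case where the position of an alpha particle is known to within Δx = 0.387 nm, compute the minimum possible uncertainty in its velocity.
20.505 m/s

Using the Heisenberg uncertainty principle and Δp = mΔv:
ΔxΔp ≥ ℏ/2
Δx(mΔv) ≥ ℏ/2

The minimum uncertainty in velocity is:
Δv_min = ℏ/(2mΔx)
Δv_min = (1.055e-34 J·s) / (2 × 6.645e-27 kg × 3.870e-10 m)
Δv_min = 2.051e+01 m/s = 20.505 m/s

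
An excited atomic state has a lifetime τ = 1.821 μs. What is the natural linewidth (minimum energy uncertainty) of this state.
180.728 peV

Using the energy-time uncertainty principle:
ΔEΔt ≥ ℏ/2

The lifetime τ represents the time uncertainty Δt.
The natural linewidth (minimum energy uncertainty) is:

ΔE = ℏ/(2τ)
ΔE = (1.055e-34 J·s) / (2 × 1.821e-06 s)
ΔE = 2.896e-29 J = 180.728 peV

This natural linewidth limits the precision of spectroscopic measurements.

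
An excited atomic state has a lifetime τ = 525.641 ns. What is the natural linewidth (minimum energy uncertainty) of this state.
626.104 peV

Using the energy-time uncertainty principle:
ΔEΔt ≥ ℏ/2

The lifetime τ represents the time uncertainty Δt.
The natural linewidth (minimum energy uncertainty) is:

ΔE = ℏ/(2τ)
ΔE = (1.055e-34 J·s) / (2 × 5.256e-07 s)
ΔE = 1.003e-28 J = 626.104 peV

This natural linewidth limits the precision of spectroscopic measurements.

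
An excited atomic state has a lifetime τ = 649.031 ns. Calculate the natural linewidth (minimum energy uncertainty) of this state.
507.073 peV

Using the energy-time uncertainty principle:
ΔEΔt ≥ ℏ/2

The lifetime τ represents the time uncertainty Δt.
The natural linewidth (minimum energy uncertainty) is:

ΔE = ℏ/(2τ)
ΔE = (1.055e-34 J·s) / (2 × 6.490e-07 s)
ΔE = 8.124e-29 J = 507.073 peV

This natural linewidth limits the precision of spectroscopic measurements.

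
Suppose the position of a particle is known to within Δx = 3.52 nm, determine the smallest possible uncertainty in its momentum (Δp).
1.498 × 10^-26 kg·m/s

Using the Heisenberg uncertainty principle:
ΔxΔp ≥ ℏ/2

The minimum uncertainty in momentum is:
Δp_min = ℏ/(2Δx)
Δp_min = (1.055e-34 J·s) / (2 × 3.520e-09 m)
Δp_min = 1.498e-26 kg·m/s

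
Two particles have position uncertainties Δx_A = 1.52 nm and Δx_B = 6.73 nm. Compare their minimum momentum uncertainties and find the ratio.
Particle A has the larger minimum momentum uncertainty, by a factor of 4.43.

For each particle, the minimum momentum uncertainty is Δp_min = ℏ/(2Δx):

Particle A: Δp_A = ℏ/(2×1.520e-09 m) = 3.469e-26 kg·m/s
Particle B: Δp_B = ℏ/(2×6.730e-09 m) = 7.835e-27 kg·m/s

Ratio: Δp_A/Δp_B = 4.43

Since Δp_min ∝ 1/Δx, the particle with smaller position uncertainty (A) has larger momentum uncertainty.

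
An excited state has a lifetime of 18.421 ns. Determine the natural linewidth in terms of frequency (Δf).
4.320 MHz

Using the energy-time uncertainty principle and E = hf:
ΔEΔt ≥ ℏ/2
hΔf·Δt ≥ ℏ/2

The minimum frequency uncertainty is:
Δf = ℏ/(2hτ) = 1/(4πτ)
Δf = 1/(4π × 1.842e-08 s)
Δf = 4.320e+06 Hz = 4.320 MHz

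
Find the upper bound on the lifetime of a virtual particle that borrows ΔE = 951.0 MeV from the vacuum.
3.461 × 10^-25 s

Using the energy-time uncertainty principle:
ΔEΔt ≥ ℏ/2

For a virtual particle borrowing energy ΔE, the maximum lifetime is:
Δt_max = ℏ/(2ΔE)

Converting energy:
ΔE = 951.0 MeV = 1.524e-10 J

Δt_max = (1.055e-34 J·s) / (2 × 1.524e-10 J)
Δt_max = 3.461e-25 s = 3.461 × 10^-25 s

Virtual particles with higher borrowed energy exist for shorter times.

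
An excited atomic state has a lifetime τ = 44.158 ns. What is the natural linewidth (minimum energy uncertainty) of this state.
7.453 neV

Using the energy-time uncertainty principle:
ΔEΔt ≥ ℏ/2

The lifetime τ represents the time uncertainty Δt.
The natural linewidth (minimum energy uncertainty) is:

ΔE = ℏ/(2τ)
ΔE = (1.055e-34 J·s) / (2 × 4.416e-08 s)
ΔE = 1.194e-27 J = 7.453 neV

This natural linewidth limits the precision of spectroscopic measurements.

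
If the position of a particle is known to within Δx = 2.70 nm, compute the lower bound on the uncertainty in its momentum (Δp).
1.953 × 10^-26 kg·m/s

Using the Heisenberg uncertainty principle:
ΔxΔp ≥ ℏ/2

The minimum uncertainty in momentum is:
Δp_min = ℏ/(2Δx)
Δp_min = (1.055e-34 J·s) / (2 × 2.700e-09 m)
Δp_min = 1.953e-26 kg·m/s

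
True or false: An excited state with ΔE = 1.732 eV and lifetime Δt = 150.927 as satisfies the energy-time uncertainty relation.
No, it violates the uncertainty relation.

Calculate the product ΔEΔt:
ΔE = 1.732 eV = 2.775e-19 J
ΔEΔt = (2.775e-19 J) × (1.509e-16 s)
ΔEΔt = 4.188e-35 J·s

Compare to the minimum allowed value ℏ/2:
ℏ/2 = 5.273e-35 J·s

Since ΔEΔt = 4.188e-35 J·s < 5.273e-35 J·s = ℏ/2,
this violates the uncertainty relation.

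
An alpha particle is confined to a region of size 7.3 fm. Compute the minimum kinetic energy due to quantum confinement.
24.504 keV

Using the uncertainty principle:

1. Position uncertainty: Δx ≈ 7.300e-15 m
2. Minimum momentum uncertainty: Δp = ℏ/(2Δx) = 7.223e-21 kg·m/s
3. Minimum kinetic energy:
   KE = (Δp)²/(2m) = (7.223e-21)²/(2 × 6.645e-27 kg)
   KE = 3.926e-15 J = 24.504 keV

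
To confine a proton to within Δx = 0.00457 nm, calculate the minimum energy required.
248.383 meV

Localizing a particle requires giving it sufficient momentum uncertainty:

1. From uncertainty principle: Δp ≥ ℏ/(2Δx)
   Δp_min = (1.055e-34 J·s) / (2 × 4.570e-12 m)
   Δp_min = 1.154e-23 kg·m/s

2. This momentum uncertainty corresponds to kinetic energy:
   KE ≈ (Δp)²/(2m) = (1.154e-23)²/(2 × 1.673e-27 kg)
   KE = 3.980e-20 J = 248.383 meV

Tighter localization requires more energy.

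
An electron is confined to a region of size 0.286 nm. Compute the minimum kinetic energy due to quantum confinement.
116.448 meV

Using the uncertainty principle:

1. Position uncertainty: Δx ≈ 2.860e-10 m
2. Minimum momentum uncertainty: Δp = ℏ/(2Δx) = 1.844e-25 kg·m/s
3. Minimum kinetic energy:
   KE = (Δp)²/(2m) = (1.844e-25)²/(2 × 9.109e-31 kg)
   KE = 1.866e-20 J = 116.448 meV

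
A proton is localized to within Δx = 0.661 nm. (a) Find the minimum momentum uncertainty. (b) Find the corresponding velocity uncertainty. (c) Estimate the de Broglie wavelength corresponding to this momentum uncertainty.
(a) Δp_min = 7.977 × 10^-26 kg·m/s
(b) Δv_min = 47.692 m/s
(c) λ_dB = 8.306 nm

Step-by-step:

(a) From the uncertainty principle:
Δp_min = ℏ/(2Δx) = (1.055e-34 J·s)/(2 × 6.610e-10 m) = 7.977e-26 kg·m/s

(b) The velocity uncertainty:
Δv = Δp/m = (7.977e-26 kg·m/s)/(1.673e-27 kg) = 4.769e+01 m/s = 47.692 m/s

(c) The de Broglie wavelength for this momentum:
λ = h/p = (6.626e-34 J·s)/(7.977e-26 kg·m/s) = 8.306e-09 m = 8.306 nm

Note: The de Broglie wavelength is comparable to the localization size, as expected from wave-particle duality.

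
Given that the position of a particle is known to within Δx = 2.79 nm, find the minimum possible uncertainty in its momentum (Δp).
1.890 × 10^-26 kg·m/s

Using the Heisenberg uncertainty principle:
ΔxΔp ≥ ℏ/2

The minimum uncertainty in momentum is:
Δp_min = ℏ/(2Δx)
Δp_min = (1.055e-34 J·s) / (2 × 2.790e-09 m)
Δp_min = 1.890e-26 kg·m/s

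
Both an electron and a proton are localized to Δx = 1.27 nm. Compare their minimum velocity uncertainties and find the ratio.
The electron has the larger minimum velocity uncertainty, by a ratio of 1836.2.

For both particles, Δp_min = ℏ/(2Δx) = 4.152e-26 kg·m/s (same for both).

The velocity uncertainty is Δv = Δp/m:
- electron: Δv = 4.152e-26 / 9.109e-31 = 4.558e+04 m/s = 45.578 km/s
- proton: Δv = 4.152e-26 / 1.673e-27 = 2.482e+01 m/s = 24.822 m/s

Ratio: 4.558e+04 / 2.482e+01 = 1836.2

The lighter particle has larger velocity uncertainty because Δv ∝ 1/m.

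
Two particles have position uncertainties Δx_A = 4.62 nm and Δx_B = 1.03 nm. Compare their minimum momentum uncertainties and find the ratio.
Particle B has the larger minimum momentum uncertainty, by a factor of 4.49.

For each particle, the minimum momentum uncertainty is Δp_min = ℏ/(2Δx):

Particle A: Δp_A = ℏ/(2×4.620e-09 m) = 1.141e-26 kg·m/s
Particle B: Δp_B = ℏ/(2×1.030e-09 m) = 5.119e-26 kg·m/s

Ratio: Δp_B/Δp_A = 4.49

Since Δp_min ∝ 1/Δx, the particle with smaller position uncertainty (B) has larger momentum uncertainty.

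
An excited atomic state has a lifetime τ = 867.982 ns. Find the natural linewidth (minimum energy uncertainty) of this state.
379.162 peV

Using the energy-time uncertainty principle:
ΔEΔt ≥ ℏ/2

The lifetime τ represents the time uncertainty Δt.
The natural linewidth (minimum energy uncertainty) is:

ΔE = ℏ/(2τ)
ΔE = (1.055e-34 J·s) / (2 × 8.680e-07 s)
ΔE = 6.075e-29 J = 379.162 peV

This natural linewidth limits the precision of spectroscopic measurements.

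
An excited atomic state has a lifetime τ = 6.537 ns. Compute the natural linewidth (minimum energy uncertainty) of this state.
50.345 neV

Using the energy-time uncertainty principle:
ΔEΔt ≥ ℏ/2

The lifetime τ represents the time uncertainty Δt.
The natural linewidth (minimum energy uncertainty) is:

ΔE = ℏ/(2τ)
ΔE = (1.055e-34 J·s) / (2 × 6.537e-09 s)
ΔE = 8.066e-27 J = 50.345 neV

This natural linewidth limits the precision of spectroscopic measurements.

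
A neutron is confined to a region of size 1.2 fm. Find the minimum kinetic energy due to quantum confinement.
3.597 MeV

Using the uncertainty principle:

1. Position uncertainty: Δx ≈ 1.200e-15 m
2. Minimum momentum uncertainty: Δp = ℏ/(2Δx) = 4.394e-20 kg·m/s
3. Minimum kinetic energy:
   KE = (Δp)²/(2m) = (4.394e-20)²/(2 × 1.675e-27 kg)
   KE = 5.764e-13 J = 3.597 MeV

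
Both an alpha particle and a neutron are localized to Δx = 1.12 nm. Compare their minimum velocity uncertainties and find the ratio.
The neutron has the larger minimum velocity uncertainty, by a ratio of 4.0.

For both particles, Δp_min = ℏ/(2Δx) = 4.708e-26 kg·m/s (same for both).

The velocity uncertainty is Δv = Δp/m:
- alpha particle: Δv = 4.708e-26 / 6.645e-27 = 7.085e+00 m/s = 7.085 m/s
- neutron: Δv = 4.708e-26 / 1.675e-27 = 2.811e+01 m/s = 28.108 m/s

Ratio: 2.811e+01 / 7.085e+00 = 4.0

The lighter particle has larger velocity uncertainty because Δv ∝ 1/m.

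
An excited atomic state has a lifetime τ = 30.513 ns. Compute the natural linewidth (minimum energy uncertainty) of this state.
10.786 neV

Using the energy-time uncertainty principle:
ΔEΔt ≥ ℏ/2

The lifetime τ represents the time uncertainty Δt.
The natural linewidth (minimum energy uncertainty) is:

ΔE = ℏ/(2τ)
ΔE = (1.055e-34 J·s) / (2 × 3.051e-08 s)
ΔE = 1.728e-27 J = 10.786 neV

This natural linewidth limits the precision of spectroscopic measurements.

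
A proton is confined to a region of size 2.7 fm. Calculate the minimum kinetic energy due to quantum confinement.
711.585 keV

Using the uncertainty principle:

1. Position uncertainty: Δx ≈ 2.700e-15 m
2. Minimum momentum uncertainty: Δp = ℏ/(2Δx) = 1.953e-20 kg·m/s
3. Minimum kinetic energy:
   KE = (Δp)²/(2m) = (1.953e-20)²/(2 × 1.673e-27 kg)
   KE = 1.140e-13 J = 711.585 keV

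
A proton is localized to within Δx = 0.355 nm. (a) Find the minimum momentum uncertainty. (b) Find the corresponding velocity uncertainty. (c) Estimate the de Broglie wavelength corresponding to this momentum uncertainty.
(a) Δp_min = 1.485 × 10^-25 kg·m/s
(b) Δv_min = 88.801 m/s
(c) λ_dB = 4.461 nm

Step-by-step:

(a) From the uncertainty principle:
Δp_min = ℏ/(2Δx) = (1.055e-34 J·s)/(2 × 3.550e-10 m) = 1.485e-25 kg·m/s

(b) The velocity uncertainty:
Δv = Δp/m = (1.485e-25 kg·m/s)/(1.673e-27 kg) = 8.880e+01 m/s = 88.801 m/s

(c) The de Broglie wavelength for this momentum:
λ = h/p = (6.626e-34 J·s)/(1.485e-25 kg·m/s) = 4.461e-09 m = 4.461 nm

Note: The de Broglie wavelength is comparable to the localization size, as expected from wave-particle duality.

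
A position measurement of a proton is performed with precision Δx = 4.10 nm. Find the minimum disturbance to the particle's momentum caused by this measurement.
1.286 × 10^-26 kg·m/s

The uncertainty principle implies that measuring position disturbs momentum:
ΔxΔp ≥ ℏ/2

When we measure position with precision Δx, we necessarily introduce a momentum uncertainty:
Δp ≥ ℏ/(2Δx)
Δp_min = (1.055e-34 J·s) / (2 × 4.100e-09 m)
Δp_min = 1.286e-26 kg·m/s

The more precisely we measure position, the greater the momentum disturbance.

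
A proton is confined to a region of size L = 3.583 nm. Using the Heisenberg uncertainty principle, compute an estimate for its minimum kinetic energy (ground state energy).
404.074 neV

Using the uncertainty principle to estimate ground state energy:

1. The position uncertainty is approximately the confinement size:
   Δx ≈ L = 3.583e-09 m

2. From ΔxΔp ≥ ℏ/2, the minimum momentum uncertainty is:
   Δp ≈ ℏ/(2L) = 1.472e-26 kg·m/s

3. The kinetic energy is approximately:
   KE ≈ (Δp)²/(2m) = (1.472e-26)²/(2 × 1.673e-27 kg)
   KE ≈ 6.474e-26 J = 404.074 neV

This is an order-of-magnitude estimate of the ground state energy.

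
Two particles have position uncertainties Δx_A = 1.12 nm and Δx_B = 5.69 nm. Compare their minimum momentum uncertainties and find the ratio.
Particle A has the larger minimum momentum uncertainty, by a factor of 5.08.

For each particle, the minimum momentum uncertainty is Δp_min = ℏ/(2Δx):

Particle A: Δp_A = ℏ/(2×1.120e-09 m) = 4.708e-26 kg·m/s
Particle B: Δp_B = ℏ/(2×5.690e-09 m) = 9.267e-27 kg·m/s

Ratio: Δp_A/Δp_B = 5.08

Since Δp_min ∝ 1/Δx, the particle with smaller position uncertainty (A) has larger momentum uncertainty.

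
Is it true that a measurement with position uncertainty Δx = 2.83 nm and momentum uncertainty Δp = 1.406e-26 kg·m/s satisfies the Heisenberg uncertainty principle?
No, it violates the uncertainty principle (impossible measurement).

Calculate the product ΔxΔp:
ΔxΔp = (2.830e-09 m) × (1.406e-26 kg·m/s)
ΔxΔp = 3.979e-35 J·s

Compare to the minimum allowed value ℏ/2:
ℏ/2 = 5.273e-35 J·s

Since ΔxΔp = 3.979e-35 J·s < 5.273e-35 J·s = ℏ/2,
the measurement violates the uncertainty principle.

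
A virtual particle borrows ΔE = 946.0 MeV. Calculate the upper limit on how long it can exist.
3.479 × 10^-25 s

Using the energy-time uncertainty principle:
ΔEΔt ≥ ℏ/2

For a virtual particle borrowing energy ΔE, the maximum lifetime is:
Δt_max = ℏ/(2ΔE)

Converting energy:
ΔE = 946.0 MeV = 1.516e-10 J

Δt_max = (1.055e-34 J·s) / (2 × 1.516e-10 J)
Δt_max = 3.479e-25 s = 3.479 × 10^-25 s

Virtual particles with higher borrowed energy exist for shorter times.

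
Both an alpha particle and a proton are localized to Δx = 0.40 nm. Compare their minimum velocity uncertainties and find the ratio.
The proton has the larger minimum velocity uncertainty, by a ratio of 4.0.

For both particles, Δp_min = ℏ/(2Δx) = 1.318e-25 kg·m/s (same for both).

The velocity uncertainty is Δv = Δp/m:
- alpha particle: Δv = 1.318e-25 / 6.645e-27 = 1.984e+01 m/s = 19.839 m/s
- proton: Δv = 1.318e-25 / 1.673e-27 = 7.881e+01 m/s = 78.811 m/s

Ratio: 7.881e+01 / 1.984e+01 = 4.0

The lighter particle has larger velocity uncertainty because Δv ∝ 1/m.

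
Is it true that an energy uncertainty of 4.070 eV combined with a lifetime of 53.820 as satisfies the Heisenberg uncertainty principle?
No, it violates the uncertainty relation.

Calculate the product ΔEΔt:
ΔE = 4.070 eV = 6.521e-19 J
ΔEΔt = (6.521e-19 J) × (5.382e-17 s)
ΔEΔt = 3.510e-35 J·s

Compare to the minimum allowed value ℏ/2:
ℏ/2 = 5.273e-35 J·s

Since ΔEΔt = 3.510e-35 J·s < 5.273e-35 J·s = ℏ/2,
this violates the uncertainty relation.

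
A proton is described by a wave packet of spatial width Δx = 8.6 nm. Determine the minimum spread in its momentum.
6.131 × 10^-27 kg·m/s

For a wave packet, the spatial width Δx and momentum spread Δp are related by the uncertainty principle:
ΔxΔp ≥ ℏ/2

The minimum momentum spread is:
Δp_min = ℏ/(2Δx)
Δp_min = (1.055e-34 J·s) / (2 × 8.600e-09 m)
Δp_min = 6.131e-27 kg·m/s

A wave packet cannot have both a well-defined position and well-defined momentum.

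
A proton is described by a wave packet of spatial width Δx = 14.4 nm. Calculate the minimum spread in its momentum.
3.662 × 10^-27 kg·m/s

For a wave packet, the spatial width Δx and momentum spread Δp are related by the uncertainty principle:
ΔxΔp ≥ ℏ/2

The minimum momentum spread is:
Δp_min = ℏ/(2Δx)
Δp_min = (1.055e-34 J·s) / (2 × 1.440e-08 m)
Δp_min = 3.662e-27 kg·m/s

A wave packet cannot have both a well-defined position and well-defined momentum.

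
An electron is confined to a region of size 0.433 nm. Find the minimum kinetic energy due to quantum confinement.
50.803 meV

Using the uncertainty principle:

1. Position uncertainty: Δx ≈ 4.330e-10 m
2. Minimum momentum uncertainty: Δp = ℏ/(2Δx) = 1.218e-25 kg·m/s
3. Minimum kinetic energy:
   KE = (Δp)²/(2m) = (1.218e-25)²/(2 × 9.109e-31 kg)
   KE = 8.139e-21 J = 50.803 meV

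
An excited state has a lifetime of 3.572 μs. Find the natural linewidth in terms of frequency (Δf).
22.278 kHz

Using the energy-time uncertainty principle and E = hf:
ΔEΔt ≥ ℏ/2
hΔf·Δt ≥ ℏ/2

The minimum frequency uncertainty is:
Δf = ℏ/(2hτ) = 1/(4πτ)
Δf = 1/(4π × 3.572e-06 s)
Δf = 2.228e+04 Hz = 22.278 kHz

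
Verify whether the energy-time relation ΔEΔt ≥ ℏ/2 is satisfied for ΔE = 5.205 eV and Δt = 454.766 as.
Yes, it satisfies the uncertainty relation.

Calculate the product ΔEΔt:
ΔE = 5.205 eV = 8.339e-19 J
ΔEΔt = (8.339e-19 J) × (4.548e-16 s)
ΔEΔt = 3.792e-34 J·s

Compare to the minimum allowed value ℏ/2:
ℏ/2 = 5.273e-35 J·s

Since ΔEΔt = 3.792e-34 J·s ≥ 5.273e-35 J·s = ℏ/2,
this satisfies the uncertainty relation.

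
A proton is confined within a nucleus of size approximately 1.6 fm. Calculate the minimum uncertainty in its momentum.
3.296 × 10^-20 kg·m/s

Using the Heisenberg uncertainty principle:
ΔxΔp ≥ ℏ/2

With Δx ≈ L = 1.600e-15 m (the confinement size):
Δp_min = ℏ/(2Δx)
Δp_min = (1.055e-34 J·s) / (2 × 1.600e-15 m)
Δp_min = 3.296e-20 kg·m/s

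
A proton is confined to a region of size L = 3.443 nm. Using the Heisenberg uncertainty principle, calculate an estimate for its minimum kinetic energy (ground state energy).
437.603 neV

Using the uncertainty principle to estimate ground state energy:

1. The position uncertainty is approximately the confinement size:
   Δx ≈ L = 3.443e-09 m

2. From ΔxΔp ≥ ℏ/2, the minimum momentum uncertainty is:
   Δp ≈ ℏ/(2L) = 1.531e-26 kg·m/s

3. The kinetic energy is approximately:
   KE ≈ (Δp)²/(2m) = (1.531e-26)²/(2 × 1.673e-27 kg)
   KE ≈ 7.011e-26 J = 437.603 neV

This is an order-of-magnitude estimate of the ground state energy.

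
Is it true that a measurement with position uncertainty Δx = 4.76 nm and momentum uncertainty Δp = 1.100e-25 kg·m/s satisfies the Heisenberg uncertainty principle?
Yes, it satisfies the uncertainty principle.

Calculate the product ΔxΔp:
ΔxΔp = (4.760e-09 m) × (1.100e-25 kg·m/s)
ΔxΔp = 5.236e-34 J·s

Compare to the minimum allowed value ℏ/2:
ℏ/2 = 5.273e-35 J·s

Since ΔxΔp = 5.236e-34 J·s ≥ 5.273e-35 J·s = ℏ/2,
the measurement satisfies the uncertainty principle.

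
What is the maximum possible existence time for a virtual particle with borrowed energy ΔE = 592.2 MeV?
5.557 × 10^-25 s

Using the energy-time uncertainty principle:
ΔEΔt ≥ ℏ/2

For a virtual particle borrowing energy ΔE, the maximum lifetime is:
Δt_max = ℏ/(2ΔE)

Converting energy:
ΔE = 592.2 MeV = 9.488e-11 J

Δt_max = (1.055e-34 J·s) / (2 × 9.488e-11 J)
Δt_max = 5.557e-25 s = 5.557 × 10^-25 s

Virtual particles with higher borrowed energy exist for shorter times.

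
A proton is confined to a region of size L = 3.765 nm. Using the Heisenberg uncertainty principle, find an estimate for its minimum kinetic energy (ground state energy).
365.952 neV

Using the uncertainty principle to estimate ground state energy:

1. The position uncertainty is approximately the confinement size:
   Δx ≈ L = 3.765e-09 m

2. From ΔxΔp ≥ ℏ/2, the minimum momentum uncertainty is:
   Δp ≈ ℏ/(2L) = 1.400e-26 kg·m/s

3. The kinetic energy is approximately:
   KE ≈ (Δp)²/(2m) = (1.400e-26)²/(2 × 1.673e-27 kg)
   KE ≈ 5.863e-26 J = 365.952 neV

This is an order-of-magnitude estimate of the ground state energy.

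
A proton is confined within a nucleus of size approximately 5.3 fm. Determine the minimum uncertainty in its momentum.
9.949 × 10^-21 kg·m/s

Using the Heisenberg uncertainty principle:
ΔxΔp ≥ ℏ/2

With Δx ≈ L = 5.300e-15 m (the confinement size):
Δp_min = ℏ/(2Δx)
Δp_min = (1.055e-34 J·s) / (2 × 5.300e-15 m)
Δp_min = 9.949e-21 kg·m/s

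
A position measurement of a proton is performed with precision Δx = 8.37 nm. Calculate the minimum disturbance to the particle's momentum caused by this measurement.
6.300 × 10^-27 kg·m/s

The uncertainty principle implies that measuring position disturbs momentum:
ΔxΔp ≥ ℏ/2

When we measure position with precision Δx, we necessarily introduce a momentum uncertainty:
Δp ≥ ℏ/(2Δx)
Δp_min = (1.055e-34 J·s) / (2 × 8.370e-09 m)
Δp_min = 6.300e-27 kg·m/s

The more precisely we measure position, the greater the momentum disturbance.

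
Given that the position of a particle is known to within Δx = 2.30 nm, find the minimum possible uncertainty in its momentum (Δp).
2.293 × 10^-26 kg·m/s

Using the Heisenberg uncertainty principle:
ΔxΔp ≥ ℏ/2

The minimum uncertainty in momentum is:
Δp_min = ℏ/(2Δx)
Δp_min = (1.055e-34 J·s) / (2 × 2.300e-09 m)
Δp_min = 2.293e-26 kg·m/s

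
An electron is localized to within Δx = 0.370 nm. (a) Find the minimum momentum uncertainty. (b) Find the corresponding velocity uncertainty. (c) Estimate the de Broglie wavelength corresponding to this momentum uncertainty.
(a) Δp_min = 1.425 × 10^-25 kg·m/s
(b) Δv_min = 156.443 km/s
(c) λ_dB = 4.650 nm

Step-by-step:

(a) From the uncertainty principle:
Δp_min = ℏ/(2Δx) = (1.055e-34 J·s)/(2 × 3.700e-10 m) = 1.425e-25 kg·m/s

(b) The velocity uncertainty:
Δv = Δp/m = (1.425e-25 kg·m/s)/(9.109e-31 kg) = 1.564e+05 m/s = 156.443 km/s

(c) The de Broglie wavelength for this momentum:
λ = h/p = (6.626e-34 J·s)/(1.425e-25 kg·m/s) = 4.650e-09 m = 4.650 nm

Note: The de Broglie wavelength is comparable to the localization size, as expected from wave-particle duality.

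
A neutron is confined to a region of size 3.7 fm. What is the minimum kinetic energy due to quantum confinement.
378.401 keV

Using the uncertainty principle:

1. Position uncertainty: Δx ≈ 3.700e-15 m
2. Minimum momentum uncertainty: Δp = ℏ/(2Δx) = 1.425e-20 kg·m/s
3. Minimum kinetic energy:
   KE = (Δp)²/(2m) = (1.425e-20)²/(2 × 1.675e-27 kg)
   KE = 6.063e-14 J = 378.401 keV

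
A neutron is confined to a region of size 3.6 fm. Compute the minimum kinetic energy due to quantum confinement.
399.715 keV

Using the uncertainty principle:

1. Position uncertainty: Δx ≈ 3.600e-15 m
2. Minimum momentum uncertainty: Δp = ℏ/(2Δx) = 1.465e-20 kg·m/s
3. Minimum kinetic energy:
   KE = (Δp)²/(2m) = (1.465e-20)²/(2 × 1.675e-27 kg)
   KE = 6.404e-14 J = 399.715 keV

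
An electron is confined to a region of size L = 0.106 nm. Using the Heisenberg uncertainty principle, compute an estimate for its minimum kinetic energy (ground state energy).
847.718 meV

Using the uncertainty principle to estimate ground state energy:

1. The position uncertainty is approximately the confinement size:
   Δx ≈ L = 1.060e-10 m

2. From ΔxΔp ≥ ℏ/2, the minimum momentum uncertainty is:
   Δp ≈ ℏ/(2L) = 4.974e-25 kg·m/s

3. The kinetic energy is approximately:
   KE ≈ (Δp)²/(2m) = (4.974e-25)²/(2 × 9.109e-31 kg)
   KE ≈ 1.358e-19 J = 847.718 meV

This is an order-of-magnitude estimate of the ground state energy.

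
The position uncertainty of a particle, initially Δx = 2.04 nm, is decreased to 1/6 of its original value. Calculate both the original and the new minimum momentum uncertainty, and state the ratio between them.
Original Δp_min = 2.585 × 10^-26 kg·m/s; new Δp'_min = 1.551 × 10^-25 kg·m/s; ratio Δp'_min/Δp_min = 6.

From the uncertainty principle ΔxΔp ≥ ℏ/2, the minimum momentum uncertainty is Δp_min = ℏ/(2Δx).

Original (Δx = 2.04 nm = 2.040e-09 m):
Δp_min = (1.055e-34 J·s)/(2 × 2.040e-09 m) = 2.585e-26 kg·m/s

When Δx → (1/6)Δx:
Δp'_min = ℏ/(2 × (1/6)Δx) = 6 × ℏ/(2Δx) = 6 × Δp_min
Δp'_min = 6 × 2.585e-26 kg·m/s = 1.551e-25 kg·m/s

Since Δp_min ∝ 1/Δx, when Δx is decreased to 1/6 of its original value, Δp_min increases to 6 times its original value.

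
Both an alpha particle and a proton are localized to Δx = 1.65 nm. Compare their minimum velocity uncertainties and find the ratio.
The proton has the larger minimum velocity uncertainty, by a ratio of 4.0.

For both particles, Δp_min = ℏ/(2Δx) = 3.196e-26 kg·m/s (same for both).

The velocity uncertainty is Δv = Δp/m:
- alpha particle: Δv = 3.196e-26 / 6.645e-27 = 4.809e+00 m/s = 4.809 m/s
- proton: Δv = 3.196e-26 / 1.673e-27 = 1.911e+01 m/s = 19.106 m/s

Ratio: 1.911e+01 / 4.809e+00 = 4.0

The lighter particle has larger velocity uncertainty because Δv ∝ 1/m.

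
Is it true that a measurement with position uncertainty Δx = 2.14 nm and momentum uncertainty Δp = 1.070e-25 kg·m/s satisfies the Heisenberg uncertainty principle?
Yes, it satisfies the uncertainty principle.

Calculate the product ΔxΔp:
ΔxΔp = (2.140e-09 m) × (1.070e-25 kg·m/s)
ΔxΔp = 2.290e-34 J·s

Compare to the minimum allowed value ℏ/2:
ℏ/2 = 5.273e-35 J·s

Since ΔxΔp = 2.290e-34 J·s ≥ 5.273e-35 J·s = ℏ/2,
the measurement satisfies the uncertainty principle.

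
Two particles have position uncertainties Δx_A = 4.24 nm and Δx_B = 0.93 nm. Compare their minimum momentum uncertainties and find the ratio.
Particle B has the larger minimum momentum uncertainty, by a factor of 4.56.

For each particle, the minimum momentum uncertainty is Δp_min = ℏ/(2Δx):

Particle A: Δp_A = ℏ/(2×4.240e-09 m) = 1.244e-26 kg·m/s
Particle B: Δp_B = ℏ/(2×9.300e-10 m) = 5.670e-26 kg·m/s

Ratio: Δp_B/Δp_A = 4.56

Since Δp_min ∝ 1/Δx, the particle with smaller position uncertainty (B) has larger momentum uncertainty.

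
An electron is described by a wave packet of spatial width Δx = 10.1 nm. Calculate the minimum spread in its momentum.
5.221 × 10^-27 kg·m/s

For a wave packet, the spatial width Δx and momentum spread Δp are related by the uncertainty principle:
ΔxΔp ≥ ℏ/2

The minimum momentum spread is:
Δp_min = ℏ/(2Δx)
Δp_min = (1.055e-34 J·s) / (2 × 1.010e-08 m)
Δp_min = 5.221e-27 kg·m/s

A wave packet cannot have both a well-defined position and well-defined momentum.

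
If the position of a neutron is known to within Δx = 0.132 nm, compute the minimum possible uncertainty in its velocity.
238.493 m/s

Using the Heisenberg uncertainty principle and Δp = mΔv:
ΔxΔp ≥ ℏ/2
Δx(mΔv) ≥ ℏ/2

The minimum uncertainty in velocity is:
Δv_min = ℏ/(2mΔx)
Δv_min = (1.055e-34 J·s) / (2 × 1.675e-27 kg × 1.320e-10 m)
Δv_min = 2.385e+02 m/s = 238.493 m/s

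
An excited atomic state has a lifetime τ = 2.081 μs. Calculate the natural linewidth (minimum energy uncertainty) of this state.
158.148 peV

Using the energy-time uncertainty principle:
ΔEΔt ≥ ℏ/2

The lifetime τ represents the time uncertainty Δt.
The natural linewidth (minimum energy uncertainty) is:

ΔE = ℏ/(2τ)
ΔE = (1.055e-34 J·s) / (2 × 2.081e-06 s)
ΔE = 2.534e-29 J = 158.148 peV

This natural linewidth limits the precision of spectroscopic measurements.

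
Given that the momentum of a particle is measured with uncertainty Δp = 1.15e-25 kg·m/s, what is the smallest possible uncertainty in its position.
458.509 pm

Using the Heisenberg uncertainty principle:
ΔxΔp ≥ ℏ/2

The minimum uncertainty in position is:
Δx_min = ℏ/(2Δp)
Δx_min = (1.055e-34 J·s) / (2 × 1.150e-25 kg·m/s)
Δx_min = 4.585e-10 m = 458.509 pm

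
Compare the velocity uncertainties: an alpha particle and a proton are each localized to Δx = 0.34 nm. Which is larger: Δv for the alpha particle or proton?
The proton has the larger minimum velocity uncertainty, by a ratio of 4.0.

For both particles, Δp_min = ℏ/(2Δx) = 1.551e-25 kg·m/s (same for both).

The velocity uncertainty is Δv = Δp/m:
- alpha particle: Δv = 1.551e-25 / 6.645e-27 = 2.334e+01 m/s = 23.340 m/s
- proton: Δv = 1.551e-25 / 1.673e-27 = 9.272e+01 m/s = 92.719 m/s

Ratio: 9.272e+01 / 2.334e+01 = 4.0

The lighter particle has larger velocity uncertainty because Δv ∝ 1/m.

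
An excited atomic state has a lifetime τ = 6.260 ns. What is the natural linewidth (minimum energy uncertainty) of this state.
52.573 neV

Using the energy-time uncertainty principle:
ΔEΔt ≥ ℏ/2

The lifetime τ represents the time uncertainty Δt.
The natural linewidth (minimum energy uncertainty) is:

ΔE = ℏ/(2τ)
ΔE = (1.055e-34 J·s) / (2 × 6.260e-09 s)
ΔE = 8.423e-27 J = 52.573 neV

This natural linewidth limits the precision of spectroscopic measurements.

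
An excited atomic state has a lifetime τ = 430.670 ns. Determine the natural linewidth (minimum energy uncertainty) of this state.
764.172 peV

Using the energy-time uncertainty principle:
ΔEΔt ≥ ℏ/2

The lifetime τ represents the time uncertainty Δt.
The natural linewidth (minimum energy uncertainty) is:

ΔE = ℏ/(2τ)
ΔE = (1.055e-34 J·s) / (2 × 4.307e-07 s)
ΔE = 1.224e-28 J = 764.172 peV

This natural linewidth limits the precision of spectroscopic measurements.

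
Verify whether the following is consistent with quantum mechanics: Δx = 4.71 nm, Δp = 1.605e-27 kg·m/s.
No, it violates the uncertainty principle (impossible measurement).

Calculate the product ΔxΔp:
ΔxΔp = (4.710e-09 m) × (1.605e-27 kg·m/s)
ΔxΔp = 7.560e-36 J·s

Compare to the minimum allowed value ℏ/2:
ℏ/2 = 5.273e-35 J·s

Since ΔxΔp = 7.560e-36 J·s < 5.273e-35 J·s = ℏ/2,
the measurement violates the uncertainty principle.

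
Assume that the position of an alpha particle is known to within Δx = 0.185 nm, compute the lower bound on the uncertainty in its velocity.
42.895 m/s

Using the Heisenberg uncertainty principle and Δp = mΔv:
ΔxΔp ≥ ℏ/2
Δx(mΔv) ≥ ℏ/2

The minimum uncertainty in velocity is:
Δv_min = ℏ/(2mΔx)
Δv_min = (1.055e-34 J·s) / (2 × 6.645e-27 kg × 1.850e-10 m)
Δv_min = 4.289e+01 m/s = 42.895 m/s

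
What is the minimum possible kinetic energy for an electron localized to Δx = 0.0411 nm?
5.639 eV

Localizing a particle requires giving it sufficient momentum uncertainty:

1. From uncertainty principle: Δp ≥ ℏ/(2Δx)
   Δp_min = (1.055e-34 J·s) / (2 × 4.110e-11 m)
   Δp_min = 1.283e-24 kg·m/s

2. This momentum uncertainty corresponds to kinetic energy:
   KE ≈ (Δp)²/(2m) = (1.283e-24)²/(2 × 9.109e-31 kg)
   KE = 9.034e-19 J = 5.639 eV

Tighter localization requires more energy.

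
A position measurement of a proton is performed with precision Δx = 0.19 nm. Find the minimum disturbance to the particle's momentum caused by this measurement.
2.775 × 10^-25 kg·m/s

The uncertainty principle implies that measuring position disturbs momentum:
ΔxΔp ≥ ℏ/2

When we measure position with precision Δx, we necessarily introduce a momentum uncertainty:
Δp ≥ ℏ/(2Δx)
Δp_min = (1.055e-34 J·s) / (2 × 1.900e-10 m)
Δp_min = 2.775e-25 kg·m/s

The more precisely we measure position, the greater the momentum disturbance.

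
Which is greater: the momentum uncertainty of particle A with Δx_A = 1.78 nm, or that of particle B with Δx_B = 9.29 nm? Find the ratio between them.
Particle A has the larger minimum momentum uncertainty, by a factor of 5.22.

For each particle, the minimum momentum uncertainty is Δp_min = ℏ/(2Δx):

Particle A: Δp_A = ℏ/(2×1.780e-09 m) = 2.962e-26 kg·m/s
Particle B: Δp_B = ℏ/(2×9.290e-09 m) = 5.676e-27 kg·m/s

Ratio: Δp_A/Δp_B = 5.22

Since Δp_min ∝ 1/Δx, the particle with smaller position uncertainty (A) has larger momentum uncertainty.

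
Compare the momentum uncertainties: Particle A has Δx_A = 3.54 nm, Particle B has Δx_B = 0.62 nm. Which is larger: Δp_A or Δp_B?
Particle B has the larger minimum momentum uncertainty, by a factor of 5.71.

For each particle, the minimum momentum uncertainty is Δp_min = ℏ/(2Δx):

Particle A: Δp_A = ℏ/(2×3.540e-09 m) = 1.490e-26 kg·m/s
Particle B: Δp_B = ℏ/(2×6.200e-10 m) = 8.505e-26 kg·m/s

Ratio: Δp_B/Δp_A = 5.71

Since Δp_min ∝ 1/Δx, the particle with smaller position uncertainty (B) has larger momentum uncertainty.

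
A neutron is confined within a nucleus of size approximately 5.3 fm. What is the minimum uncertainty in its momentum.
9.949 × 10^-21 kg·m/s

Using the Heisenberg uncertainty principle:
ΔxΔp ≥ ℏ/2

With Δx ≈ L = 5.300e-15 m (the confinement size):
Δp_min = ℏ/(2Δx)
Δp_min = (1.055e-34 J·s) / (2 × 5.300e-15 m)
Δp_min = 9.949e-21 kg·m/s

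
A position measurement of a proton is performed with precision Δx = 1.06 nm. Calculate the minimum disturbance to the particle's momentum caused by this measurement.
4.974 × 10^-26 kg·m/s

The uncertainty principle implies that measuring position disturbs momentum:
ΔxΔp ≥ ℏ/2

When we measure position with precision Δx, we necessarily introduce a momentum uncertainty:
Δp ≥ ℏ/(2Δx)
Δp_min = (1.055e-34 J·s) / (2 × 1.060e-09 m)
Δp_min = 4.974e-26 kg·m/s

The more precisely we measure position, the greater the momentum disturbance.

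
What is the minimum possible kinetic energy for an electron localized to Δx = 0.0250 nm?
15.240 eV

Localizing a particle requires giving it sufficient momentum uncertainty:

1. From uncertainty principle: Δp ≥ ℏ/(2Δx)
   Δp_min = (1.055e-34 J·s) / (2 × 2.500e-11 m)
   Δp_min = 2.109e-24 kg·m/s

2. This momentum uncertainty corresponds to kinetic energy:
   KE ≈ (Δp)²/(2m) = (2.109e-24)²/(2 × 9.109e-31 kg)
   KE = 2.442e-18 J = 15.240 eV

Tighter localization requires more energy.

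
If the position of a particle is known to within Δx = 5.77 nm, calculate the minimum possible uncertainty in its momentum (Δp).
9.138 × 10^-27 kg·m/s

Using the Heisenberg uncertainty principle:
ΔxΔp ≥ ℏ/2

The minimum uncertainty in momentum is:
Δp_min = ℏ/(2Δx)
Δp_min = (1.055e-34 J·s) / (2 × 5.770e-09 m)
Δp_min = 9.138e-27 kg·m/s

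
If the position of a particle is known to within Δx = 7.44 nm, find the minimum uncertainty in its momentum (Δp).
7.087 × 10^-27 kg·m/s

Using the Heisenberg uncertainty principle:
ΔxΔp ≥ ℏ/2

The minimum uncertainty in momentum is:
Δp_min = ℏ/(2Δx)
Δp_min = (1.055e-34 J·s) / (2 × 7.440e-09 m)
Δp_min = 7.087e-27 kg·m/s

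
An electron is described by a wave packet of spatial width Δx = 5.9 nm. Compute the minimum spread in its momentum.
8.937 × 10^-27 kg·m/s

For a wave packet, the spatial width Δx and momentum spread Δp are related by the uncertainty principle:
ΔxΔp ≥ ℏ/2

The minimum momentum spread is:
Δp_min = ℏ/(2Δx)
Δp_min = (1.055e-34 J·s) / (2 × 5.900e-09 m)
Δp_min = 8.937e-27 kg·m/s

A wave packet cannot have both a well-defined position and well-defined momentum.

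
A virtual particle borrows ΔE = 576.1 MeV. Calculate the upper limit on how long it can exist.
5.713 × 10^-25 s

Using the energy-time uncertainty principle:
ΔEΔt ≥ ℏ/2

For a virtual particle borrowing energy ΔE, the maximum lifetime is:
Δt_max = ℏ/(2ΔE)

Converting energy:
ΔE = 576.1 MeV = 9.230e-11 J

Δt_max = (1.055e-34 J·s) / (2 × 9.230e-11 J)
Δt_max = 5.713e-25 s = 5.713 × 10^-25 s

Virtual particles with higher borrowed energy exist for shorter times.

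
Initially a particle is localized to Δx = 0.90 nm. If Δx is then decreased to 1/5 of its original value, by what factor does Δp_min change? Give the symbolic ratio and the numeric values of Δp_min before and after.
Original Δp_min = 5.859 × 10^-26 kg·m/s; new Δp'_min = 2.929 × 10^-25 kg·m/s; ratio Δp'_min/Δp_min = 5.

From the uncertainty principle ΔxΔp ≥ ℏ/2, the minimum momentum uncertainty is Δp_min = ℏ/(2Δx).

Original (Δx = 0.90 nm = 9.000e-10 m):
Δp_min = (1.055e-34 J·s)/(2 × 9.000e-10 m) = 5.859e-26 kg·m/s

When Δx → (1/5)Δx:
Δp'_min = ℏ/(2 × (1/5)Δx) = 5 × ℏ/(2Δx) = 5 × Δp_min
Δp'_min = 5 × 5.859e-26 kg·m/s = 2.929e-25 kg·m/s

Since Δp_min ∝ 1/Δx, when Δx is decreased to 1/5 of its original value, Δp_min increases to 5 times its original value.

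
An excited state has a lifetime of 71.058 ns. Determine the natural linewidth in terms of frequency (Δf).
1.120 MHz

Using the energy-time uncertainty principle and E = hf:
ΔEΔt ≥ ℏ/2
hΔf·Δt ≥ ℏ/2

The minimum frequency uncertainty is:
Δf = ℏ/(2hτ) = 1/(4πτ)
Δf = 1/(4π × 7.106e-08 s)
Δf = 1.120e+06 Hz = 1.120 MHz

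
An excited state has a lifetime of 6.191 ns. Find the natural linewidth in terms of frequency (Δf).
12.854 MHz

Using the energy-time uncertainty principle and E = hf:
ΔEΔt ≥ ℏ/2
hΔf·Δt ≥ ℏ/2

The minimum frequency uncertainty is:
Δf = ℏ/(2hτ) = 1/(4πτ)
Δf = 1/(4π × 6.191e-09 s)
Δf = 1.285e+07 Hz = 12.854 MHz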